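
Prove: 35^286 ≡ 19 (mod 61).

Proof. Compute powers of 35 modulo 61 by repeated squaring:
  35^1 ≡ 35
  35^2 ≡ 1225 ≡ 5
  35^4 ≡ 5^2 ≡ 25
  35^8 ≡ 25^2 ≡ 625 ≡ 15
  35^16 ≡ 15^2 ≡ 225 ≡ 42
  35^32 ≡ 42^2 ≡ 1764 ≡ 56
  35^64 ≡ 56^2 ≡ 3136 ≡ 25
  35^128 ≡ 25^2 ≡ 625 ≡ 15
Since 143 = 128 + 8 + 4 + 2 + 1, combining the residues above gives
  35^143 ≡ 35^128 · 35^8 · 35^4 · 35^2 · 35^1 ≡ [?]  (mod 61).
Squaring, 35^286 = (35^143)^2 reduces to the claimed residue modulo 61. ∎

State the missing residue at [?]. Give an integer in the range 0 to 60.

18

35^128 · 35^8 · 35^4 · 35^2 · 35^1 ≡ 15 · 15 · 25 · 5 · 35 = 984375.
984375 mod 61 = 18, so 35^143 ≡ 18 (mod 61).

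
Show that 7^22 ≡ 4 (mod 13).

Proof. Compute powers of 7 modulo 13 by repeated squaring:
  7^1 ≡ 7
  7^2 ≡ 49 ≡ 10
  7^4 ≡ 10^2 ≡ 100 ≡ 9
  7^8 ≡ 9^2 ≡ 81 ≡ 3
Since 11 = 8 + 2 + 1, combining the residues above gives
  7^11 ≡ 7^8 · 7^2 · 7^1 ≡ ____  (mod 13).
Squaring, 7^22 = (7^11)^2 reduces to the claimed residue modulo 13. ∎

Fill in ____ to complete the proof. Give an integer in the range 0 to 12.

2

Multiply the listed residues: 3 · 10 · 7 = 30 → 210.
Reducing modulo 13: 210 = 16·13 + 2, so 7^11 ≡ 2.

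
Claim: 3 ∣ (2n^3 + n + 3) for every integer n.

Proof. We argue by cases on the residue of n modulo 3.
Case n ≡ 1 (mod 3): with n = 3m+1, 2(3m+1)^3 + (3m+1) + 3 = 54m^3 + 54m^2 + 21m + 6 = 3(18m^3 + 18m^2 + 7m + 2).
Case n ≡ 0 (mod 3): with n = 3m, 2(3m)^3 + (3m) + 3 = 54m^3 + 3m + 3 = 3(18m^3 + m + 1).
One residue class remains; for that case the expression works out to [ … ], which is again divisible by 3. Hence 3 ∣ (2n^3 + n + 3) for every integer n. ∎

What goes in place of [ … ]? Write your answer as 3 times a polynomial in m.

The residues treated are {1, 0}, so the missing case is n ≡ 2 (mod 3); write n = 3m+2.
Then 2(3m+2)^3 + (3m+2) + 3 = 54m^3 + 108m^2 + 75m + 21 = 3(18m^3 + 36m^2 + 25m + 7).

3(18m^3 + 36m^2 + 25m + 7)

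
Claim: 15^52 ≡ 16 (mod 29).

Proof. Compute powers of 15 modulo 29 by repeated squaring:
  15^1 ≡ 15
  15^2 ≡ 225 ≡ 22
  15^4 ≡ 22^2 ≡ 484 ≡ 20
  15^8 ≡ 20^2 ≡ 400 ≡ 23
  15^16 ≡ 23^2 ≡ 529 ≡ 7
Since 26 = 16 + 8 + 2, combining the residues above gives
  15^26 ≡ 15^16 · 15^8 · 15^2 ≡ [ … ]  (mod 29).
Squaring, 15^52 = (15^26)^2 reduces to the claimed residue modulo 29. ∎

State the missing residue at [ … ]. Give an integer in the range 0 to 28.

15^16 · 15^8 · 15^2 ≡ 7 · 23 · 22 = 3542.
3542 mod 29 = 4, so 15^26 ≡ 4 (mod 29).

4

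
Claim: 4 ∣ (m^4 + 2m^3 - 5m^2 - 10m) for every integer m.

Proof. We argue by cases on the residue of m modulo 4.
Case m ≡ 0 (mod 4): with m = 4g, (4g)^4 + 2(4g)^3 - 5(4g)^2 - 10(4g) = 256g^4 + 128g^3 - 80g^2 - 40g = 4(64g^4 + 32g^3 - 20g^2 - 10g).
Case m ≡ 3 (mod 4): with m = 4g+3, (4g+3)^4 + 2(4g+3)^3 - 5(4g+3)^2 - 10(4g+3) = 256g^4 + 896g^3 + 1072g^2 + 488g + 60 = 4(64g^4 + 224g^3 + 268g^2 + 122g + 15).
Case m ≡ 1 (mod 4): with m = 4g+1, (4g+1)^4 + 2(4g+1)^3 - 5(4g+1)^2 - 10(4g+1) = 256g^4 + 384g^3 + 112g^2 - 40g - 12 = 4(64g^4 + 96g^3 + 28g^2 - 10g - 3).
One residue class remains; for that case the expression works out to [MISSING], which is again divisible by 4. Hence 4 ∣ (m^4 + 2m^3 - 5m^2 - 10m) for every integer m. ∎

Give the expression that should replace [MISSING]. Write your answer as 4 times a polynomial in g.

Only m ≡ 2 (mod 4) is unaccounted for. Put m = 4g+2:
(4g+2)^4 + 2(4g+2)^3 - 5(4g+2)^2 - 10(4g+2) expands to 256g^4 + 640g^3 + 496g^2 + 104g - 8,
and factoring out 4 leaves 4(64g^4 + 160g^3 + 124g^2 + 26g - 2).

4(64g^4 + 160g^3 + 124g^2 + 26g - 2)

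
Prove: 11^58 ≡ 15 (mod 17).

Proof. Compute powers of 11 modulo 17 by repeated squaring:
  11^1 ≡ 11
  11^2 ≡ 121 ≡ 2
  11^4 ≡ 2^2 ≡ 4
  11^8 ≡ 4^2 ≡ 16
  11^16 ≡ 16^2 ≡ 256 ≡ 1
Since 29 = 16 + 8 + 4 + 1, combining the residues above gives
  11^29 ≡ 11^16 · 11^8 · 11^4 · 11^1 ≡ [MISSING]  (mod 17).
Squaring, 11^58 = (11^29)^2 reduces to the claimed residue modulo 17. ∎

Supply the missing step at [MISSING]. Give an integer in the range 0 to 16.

7

Multiply the listed residues: 1 · 16 · 4 · 11 = 16 → 64 → 704.
Reducing modulo 17: 704 = 41·17 + 7, so 11^29 ≡ 7.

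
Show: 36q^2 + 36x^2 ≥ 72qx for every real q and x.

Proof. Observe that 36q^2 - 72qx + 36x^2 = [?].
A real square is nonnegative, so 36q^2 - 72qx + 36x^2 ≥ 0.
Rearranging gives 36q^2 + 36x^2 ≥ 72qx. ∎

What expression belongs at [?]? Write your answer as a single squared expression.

(6q - 6x)^2

The leading and trailing coefficients are 6^2 and 6^2, and 72 = 2·6·6, so the trinomial is (6q - 6x)^2.
Hence 36q^2 - 72qx + 36x^2 ≥ 0.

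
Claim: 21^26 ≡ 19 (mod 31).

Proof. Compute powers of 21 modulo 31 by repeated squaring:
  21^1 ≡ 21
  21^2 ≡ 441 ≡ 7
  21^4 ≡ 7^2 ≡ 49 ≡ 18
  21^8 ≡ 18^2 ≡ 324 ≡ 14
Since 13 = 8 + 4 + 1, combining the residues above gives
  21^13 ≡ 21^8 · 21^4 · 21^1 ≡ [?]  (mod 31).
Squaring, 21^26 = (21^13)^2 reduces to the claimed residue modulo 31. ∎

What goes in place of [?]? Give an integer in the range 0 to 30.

21^8 · 21^4 · 21^1 ≡ 14 · 18 · 21 = 5292.
5292 mod 31 = 22, so 21^13 ≡ 22 (mod 31).

22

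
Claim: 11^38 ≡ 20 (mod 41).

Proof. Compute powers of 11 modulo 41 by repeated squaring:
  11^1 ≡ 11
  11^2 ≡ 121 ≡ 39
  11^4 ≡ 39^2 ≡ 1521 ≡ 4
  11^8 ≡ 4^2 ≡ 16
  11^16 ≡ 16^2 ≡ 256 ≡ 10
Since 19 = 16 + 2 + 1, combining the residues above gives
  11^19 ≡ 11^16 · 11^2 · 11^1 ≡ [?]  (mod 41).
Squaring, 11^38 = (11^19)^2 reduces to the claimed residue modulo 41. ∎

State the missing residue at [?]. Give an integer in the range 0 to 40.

Multiply the listed residues: 10 · 39 · 11 = 390 → 4290.
Reducing modulo 41: 4290 = 104·41 + 26, so 11^19 ≡ 26.

26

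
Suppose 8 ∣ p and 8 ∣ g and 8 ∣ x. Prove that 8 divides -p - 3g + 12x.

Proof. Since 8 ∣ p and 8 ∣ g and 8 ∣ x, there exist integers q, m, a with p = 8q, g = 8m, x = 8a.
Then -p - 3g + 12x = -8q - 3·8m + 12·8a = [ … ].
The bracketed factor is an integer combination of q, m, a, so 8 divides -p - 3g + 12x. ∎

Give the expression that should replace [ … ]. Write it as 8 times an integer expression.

8(12a - 3m - q)

Pull the common 8 out of every term: -8q - 3·8m + 12·8a = 8(12a - 3m - q).
12a - 3m - q is an integer, which exhibits the divisibility.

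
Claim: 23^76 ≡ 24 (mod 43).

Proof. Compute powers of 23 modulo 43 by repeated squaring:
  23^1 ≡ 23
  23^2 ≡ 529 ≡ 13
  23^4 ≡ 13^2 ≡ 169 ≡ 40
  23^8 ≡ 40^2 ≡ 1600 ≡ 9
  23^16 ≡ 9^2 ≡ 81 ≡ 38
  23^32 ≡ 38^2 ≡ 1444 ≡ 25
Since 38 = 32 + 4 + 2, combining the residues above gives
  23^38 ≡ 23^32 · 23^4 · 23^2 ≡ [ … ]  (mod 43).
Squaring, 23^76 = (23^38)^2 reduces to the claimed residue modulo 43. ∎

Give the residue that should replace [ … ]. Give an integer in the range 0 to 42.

Multiply the listed residues: 25 · 40 · 13 = 1000 → 13000.
Reducing modulo 43: 13000 = 302·43 + 14, so 23^38 ≡ 14.

14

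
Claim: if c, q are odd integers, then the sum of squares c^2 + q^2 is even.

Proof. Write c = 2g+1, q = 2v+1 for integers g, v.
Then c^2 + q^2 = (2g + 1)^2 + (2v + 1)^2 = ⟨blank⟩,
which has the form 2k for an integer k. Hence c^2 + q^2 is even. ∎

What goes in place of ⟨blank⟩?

2(2g^2 + 2g + 2v^2 + 2v + 1)

(2g + 1)^2 + (2v + 1)^2 = 4g^2 + 4g + 4v^2 + 4v + 2
= 2(2g^2 + 2g + 2v^2 + 2v + 1).
Since 2g^2 + 2g + 2v^2 + 2v + 1 is an integer, the sum of squares is of the form 2k for an integer k.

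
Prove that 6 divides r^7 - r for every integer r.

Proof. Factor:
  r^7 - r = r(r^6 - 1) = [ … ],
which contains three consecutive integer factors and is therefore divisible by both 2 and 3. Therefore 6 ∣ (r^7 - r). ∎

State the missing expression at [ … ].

r^6 - 1 = (r^2 - 1)(r^4 + r^2 + 1), and r^2 - 1 = (r-1)(r+1).
So r(r^6 - 1) = (r - 1)r(r + 1)(r^4 + r^2 + 1).

(r - 1)r(r + 1)(r^4 + r^2 + 1)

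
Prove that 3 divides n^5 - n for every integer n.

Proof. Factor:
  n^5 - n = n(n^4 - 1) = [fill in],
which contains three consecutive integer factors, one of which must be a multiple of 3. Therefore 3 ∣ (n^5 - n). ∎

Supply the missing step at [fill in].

(n - 1)n(n + 1)(n^2 + 1)

n^4 - 1 = (n^2 - 1)(n^2 + 1), and n^2 - 1 = (n-1)(n+1).
So n(n^4 - 1) = (n - 1)n(n + 1)(n^2 + 1).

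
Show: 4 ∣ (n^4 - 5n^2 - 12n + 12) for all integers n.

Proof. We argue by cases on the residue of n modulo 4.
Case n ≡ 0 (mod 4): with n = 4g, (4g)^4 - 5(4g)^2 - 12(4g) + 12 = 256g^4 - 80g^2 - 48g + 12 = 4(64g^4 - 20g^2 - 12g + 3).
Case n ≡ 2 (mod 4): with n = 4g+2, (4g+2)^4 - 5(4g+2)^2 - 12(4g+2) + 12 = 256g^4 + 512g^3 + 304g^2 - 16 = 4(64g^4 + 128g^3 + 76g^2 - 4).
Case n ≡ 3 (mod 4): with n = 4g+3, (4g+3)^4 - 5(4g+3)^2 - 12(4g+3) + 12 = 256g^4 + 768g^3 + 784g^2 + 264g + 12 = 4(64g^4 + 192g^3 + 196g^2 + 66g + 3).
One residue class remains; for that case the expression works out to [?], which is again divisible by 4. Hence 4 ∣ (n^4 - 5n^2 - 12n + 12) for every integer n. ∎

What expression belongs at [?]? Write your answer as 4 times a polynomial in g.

4(64g^4 + 64g^3 + 4g^2 - 18g - 1)

The residues treated are {0, 2, 3}, so the missing case is n ≡ 1 (mod 4); write n = 4g+1.
Then (4g+1)^4 - 5(4g+1)^2 - 12(4g+1) + 12 = 256g^4 + 256g^3 + 16g^2 - 72g - 4 = 4(64g^4 + 64g^3 + 4g^2 - 18g - 1).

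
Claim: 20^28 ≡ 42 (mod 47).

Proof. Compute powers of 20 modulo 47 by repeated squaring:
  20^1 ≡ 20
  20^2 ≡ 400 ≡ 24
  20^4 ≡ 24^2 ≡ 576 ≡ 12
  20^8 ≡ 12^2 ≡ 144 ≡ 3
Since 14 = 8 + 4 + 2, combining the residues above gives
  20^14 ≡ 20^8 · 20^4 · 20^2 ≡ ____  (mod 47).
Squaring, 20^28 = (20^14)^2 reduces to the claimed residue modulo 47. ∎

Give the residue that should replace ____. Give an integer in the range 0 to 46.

Multiply the listed residues: 3 · 12 · 24 = 36 → 864.
Reducing modulo 47: 864 = 18·47 + 18, so 20^14 ≡ 18.

18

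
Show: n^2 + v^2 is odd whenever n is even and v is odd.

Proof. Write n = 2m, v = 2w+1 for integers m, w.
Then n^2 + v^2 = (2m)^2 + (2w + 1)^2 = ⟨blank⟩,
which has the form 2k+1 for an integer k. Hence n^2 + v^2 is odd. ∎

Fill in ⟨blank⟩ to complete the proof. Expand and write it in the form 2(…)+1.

Expanding: (2m)^2 + (2w + 1)^2 = 4m^2 + 4w^2 + 4w + 1.
Every term except the constant is even, so this is 2(2m^2 + 2w^2 + 2w) + 1,
and 2m^2 + 2w^2 + 2w ∈ ℤ gives the required form.

2(2m^2 + 2w^2 + 2w) + 1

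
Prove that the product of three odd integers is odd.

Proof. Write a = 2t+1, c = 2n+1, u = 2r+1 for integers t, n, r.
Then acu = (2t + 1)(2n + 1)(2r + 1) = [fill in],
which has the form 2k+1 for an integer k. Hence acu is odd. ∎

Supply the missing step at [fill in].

Expanding: (2t + 1)(2n + 1)(2r + 1) = 8nrt + 4nr + 4nt + 2n + 4rt + 2r + 2t + 1.
Every term except the constant is even, so this is 2(4nrt + 2nr + 2nt + n + 2rt + r + t) + 1,
and 4nrt + 2nr + 2nt + n + 2rt + r + t ∈ ℤ gives the required form.

2(4nrt + 2nr + 2nt + n + 2rt + r + t) + 1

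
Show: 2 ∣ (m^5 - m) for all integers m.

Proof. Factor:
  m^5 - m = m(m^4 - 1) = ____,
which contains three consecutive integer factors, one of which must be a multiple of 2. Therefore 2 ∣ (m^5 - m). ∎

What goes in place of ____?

(m - 1)m(m + 1)(m^2 + 1)

m^4 - 1 = (m^2 - 1)(m^2 + 1), and m^2 - 1 = (m-1)(m+1).
So m(m^4 - 1) = (m - 1)m(m + 1)(m^2 + 1).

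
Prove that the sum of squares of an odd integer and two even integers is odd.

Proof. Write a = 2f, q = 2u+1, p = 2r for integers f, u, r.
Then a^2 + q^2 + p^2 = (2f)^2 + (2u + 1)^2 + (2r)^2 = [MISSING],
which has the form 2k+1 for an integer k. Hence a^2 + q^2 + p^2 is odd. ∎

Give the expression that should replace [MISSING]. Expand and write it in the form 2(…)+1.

2(2f^2 + 2r^2 + 2u^2 + 2u) + 1

Expanding: (2f)^2 + (2u + 1)^2 + (2r)^2 = 4f^2 + 4r^2 + 4u^2 + 4u + 1.
Every term except the constant is even, so this is 2(2f^2 + 2r^2 + 2u^2 + 2u) + 1,
and 2f^2 + 2r^2 + 2u^2 + 2u ∈ ℤ gives the required form.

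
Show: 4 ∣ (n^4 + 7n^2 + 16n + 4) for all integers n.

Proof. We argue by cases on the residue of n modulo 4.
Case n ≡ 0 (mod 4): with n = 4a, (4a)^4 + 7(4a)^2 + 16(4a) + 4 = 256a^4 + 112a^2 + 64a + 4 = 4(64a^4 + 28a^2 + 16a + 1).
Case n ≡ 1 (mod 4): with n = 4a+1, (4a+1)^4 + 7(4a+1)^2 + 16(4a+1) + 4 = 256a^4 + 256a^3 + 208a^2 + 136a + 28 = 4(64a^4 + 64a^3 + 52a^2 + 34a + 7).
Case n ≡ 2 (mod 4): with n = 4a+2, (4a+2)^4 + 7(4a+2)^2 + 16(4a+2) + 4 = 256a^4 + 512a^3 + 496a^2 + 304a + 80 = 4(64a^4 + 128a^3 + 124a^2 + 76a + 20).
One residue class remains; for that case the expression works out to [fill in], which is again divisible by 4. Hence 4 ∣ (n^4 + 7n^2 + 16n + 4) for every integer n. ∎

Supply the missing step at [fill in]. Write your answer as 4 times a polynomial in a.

Only n ≡ 3 (mod 4) is unaccounted for. Put n = 4a+3:
(4a+3)^4 + 7(4a+3)^2 + 16(4a+3) + 4 expands to 256a^4 + 768a^3 + 976a^2 + 664a + 196,
and factoring out 4 leaves 4(64a^4 + 192a^3 + 244a^2 + 166a + 49).

4(64a^4 + 192a^3 + 244a^2 + 166a + 49)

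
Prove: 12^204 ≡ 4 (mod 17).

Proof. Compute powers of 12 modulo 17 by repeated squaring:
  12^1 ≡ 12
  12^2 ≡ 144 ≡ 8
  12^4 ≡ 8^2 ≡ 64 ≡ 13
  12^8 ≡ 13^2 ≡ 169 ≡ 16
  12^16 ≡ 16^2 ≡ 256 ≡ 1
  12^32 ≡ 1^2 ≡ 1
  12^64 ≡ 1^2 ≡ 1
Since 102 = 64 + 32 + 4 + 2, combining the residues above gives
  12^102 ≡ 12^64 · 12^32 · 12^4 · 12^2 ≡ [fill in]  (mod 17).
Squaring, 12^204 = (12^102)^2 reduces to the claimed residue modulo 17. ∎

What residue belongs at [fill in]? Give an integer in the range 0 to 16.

2

Multiply the listed residues: 1 · 1 · 13 · 8 = 1 → 13 → 104.
Reducing modulo 17: 104 = 6·17 + 2, so 12^102 ≡ 2.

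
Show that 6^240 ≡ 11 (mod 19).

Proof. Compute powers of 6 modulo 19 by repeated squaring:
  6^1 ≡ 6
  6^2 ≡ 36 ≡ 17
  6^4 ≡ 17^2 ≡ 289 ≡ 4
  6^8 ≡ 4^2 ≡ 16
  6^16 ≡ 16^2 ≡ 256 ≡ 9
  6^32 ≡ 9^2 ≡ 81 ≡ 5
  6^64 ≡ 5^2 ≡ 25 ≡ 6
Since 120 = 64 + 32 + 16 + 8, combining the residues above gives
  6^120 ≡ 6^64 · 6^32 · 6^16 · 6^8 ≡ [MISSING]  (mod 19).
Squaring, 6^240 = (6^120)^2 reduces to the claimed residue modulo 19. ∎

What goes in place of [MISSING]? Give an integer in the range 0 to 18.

7

Multiply the listed residues: 6 · 5 · 9 · 16 = 30 → 270 → 4320.
Reducing modulo 19: 4320 = 227·19 + 7, so 6^120 ≡ 7.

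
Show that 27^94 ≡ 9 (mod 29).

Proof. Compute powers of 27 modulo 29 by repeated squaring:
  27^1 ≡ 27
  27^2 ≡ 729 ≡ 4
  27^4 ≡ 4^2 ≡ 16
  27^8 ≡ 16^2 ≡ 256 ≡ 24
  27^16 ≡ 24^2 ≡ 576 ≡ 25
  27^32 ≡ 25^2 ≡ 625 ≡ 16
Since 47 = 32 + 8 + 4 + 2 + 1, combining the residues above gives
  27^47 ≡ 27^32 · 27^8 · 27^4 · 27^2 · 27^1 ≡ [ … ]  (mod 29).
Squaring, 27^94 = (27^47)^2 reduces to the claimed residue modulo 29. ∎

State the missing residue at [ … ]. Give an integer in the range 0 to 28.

3

Multiply the listed residues: 16 · 24 · 16 · 4 · 27 = 384 → 6144 → 24576 → 663552.
Reducing modulo 29: 663552 = 22881·29 + 3, so 27^47 ≡ 3.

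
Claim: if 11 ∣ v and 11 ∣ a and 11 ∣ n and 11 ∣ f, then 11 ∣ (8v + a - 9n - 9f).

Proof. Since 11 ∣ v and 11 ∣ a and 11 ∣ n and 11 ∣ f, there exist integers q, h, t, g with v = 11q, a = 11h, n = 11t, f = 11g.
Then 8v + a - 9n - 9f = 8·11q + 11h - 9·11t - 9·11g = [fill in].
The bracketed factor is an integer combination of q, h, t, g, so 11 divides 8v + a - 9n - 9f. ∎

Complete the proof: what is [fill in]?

11(-9g + h + 8q - 9t)

Each term has a factor of 11: 8·11q + 11h - 9·11t - 9·11g = 11·(-9g + h + 8q - 9t).
Since -9g + h + 8q - 9t is an integer, 11 ∣ (8v + a - 9n - 9f).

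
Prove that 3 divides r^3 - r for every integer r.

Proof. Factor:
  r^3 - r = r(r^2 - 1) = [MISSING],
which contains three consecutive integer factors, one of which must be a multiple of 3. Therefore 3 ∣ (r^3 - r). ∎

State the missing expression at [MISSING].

(r - 1)r(r + 1)

r(r^2 - 1) = r(r - 1)(r + 1) = (r - 1)r(r + 1).
These three factors are consecutive integers, so their product is divisible by 3.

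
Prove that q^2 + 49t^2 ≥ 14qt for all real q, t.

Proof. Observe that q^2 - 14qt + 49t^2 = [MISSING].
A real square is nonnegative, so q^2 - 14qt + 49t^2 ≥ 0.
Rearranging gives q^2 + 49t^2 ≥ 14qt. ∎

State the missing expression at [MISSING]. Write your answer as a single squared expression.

(q - 7t)^2

The leading and trailing coefficients are 1^2 and 7^2, and 14 = 2·1·7, so the trinomial is (q - 7t)^2.
Hence q^2 - 14qt + 49t^2 ≥ 0.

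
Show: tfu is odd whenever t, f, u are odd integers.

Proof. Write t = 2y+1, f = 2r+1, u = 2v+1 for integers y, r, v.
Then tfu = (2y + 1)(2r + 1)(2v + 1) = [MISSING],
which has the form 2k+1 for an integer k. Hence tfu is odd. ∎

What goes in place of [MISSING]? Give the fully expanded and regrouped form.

Expanding: (2y + 1)(2r + 1)(2v + 1) = 8rvy + 4rv + 4ry + 2r + 4vy + 2v + 2y + 1.
Every term except the constant is even, so this is 2(4rvy + 2rv + 2ry + r + 2vy + v + y) + 1,
and 4rvy + 2rv + 2ry + r + 2vy + v + y ∈ ℤ gives the required form.

2(4rvy + 2rv + 2ry + r + 2vy + v + y) + 1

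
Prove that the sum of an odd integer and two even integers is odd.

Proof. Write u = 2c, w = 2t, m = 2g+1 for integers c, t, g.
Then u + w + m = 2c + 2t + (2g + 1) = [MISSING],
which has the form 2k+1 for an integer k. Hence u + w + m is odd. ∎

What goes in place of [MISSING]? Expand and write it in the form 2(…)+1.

2c + 2t + (2g + 1) = 2c + 2g + 2t + 1
= 2(c + g + t) + 1.
Since c + g + t is an integer, the sum is of the form 2k+1 for an integer k.

2(c + g + t) + 1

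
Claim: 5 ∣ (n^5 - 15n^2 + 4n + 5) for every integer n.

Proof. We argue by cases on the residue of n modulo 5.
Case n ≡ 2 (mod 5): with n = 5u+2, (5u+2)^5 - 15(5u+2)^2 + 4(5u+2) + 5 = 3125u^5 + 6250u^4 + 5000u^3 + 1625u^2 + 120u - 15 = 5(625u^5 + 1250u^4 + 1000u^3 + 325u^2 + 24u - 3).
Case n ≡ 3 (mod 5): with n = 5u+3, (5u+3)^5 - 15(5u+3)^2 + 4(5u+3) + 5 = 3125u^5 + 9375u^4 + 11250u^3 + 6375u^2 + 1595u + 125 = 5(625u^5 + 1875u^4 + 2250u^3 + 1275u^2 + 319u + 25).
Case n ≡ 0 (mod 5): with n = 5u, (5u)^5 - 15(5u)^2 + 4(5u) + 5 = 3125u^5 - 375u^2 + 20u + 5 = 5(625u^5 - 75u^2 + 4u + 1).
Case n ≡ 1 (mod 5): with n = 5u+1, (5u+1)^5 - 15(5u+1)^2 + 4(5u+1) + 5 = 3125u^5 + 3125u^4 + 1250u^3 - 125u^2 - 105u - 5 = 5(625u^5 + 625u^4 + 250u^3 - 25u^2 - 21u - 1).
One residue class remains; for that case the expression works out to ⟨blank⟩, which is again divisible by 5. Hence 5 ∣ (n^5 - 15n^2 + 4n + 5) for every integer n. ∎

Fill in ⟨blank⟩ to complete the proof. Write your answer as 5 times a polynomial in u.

5(625u^5 + 2500u^4 + 4000u^3 + 3125u^2 + 1164u + 161)

Only n ≡ 4 (mod 5) is unaccounted for. Put n = 5u+4:
(5u+4)^5 - 15(5u+4)^2 + 4(5u+4) + 5 expands to 3125u^5 + 12500u^4 + 20000u^3 + 15625u^2 + 5820u + 805,
and factoring out 5 leaves 5(625u^5 + 2500u^4 + 4000u^3 + 3125u^2 + 1164u + 161).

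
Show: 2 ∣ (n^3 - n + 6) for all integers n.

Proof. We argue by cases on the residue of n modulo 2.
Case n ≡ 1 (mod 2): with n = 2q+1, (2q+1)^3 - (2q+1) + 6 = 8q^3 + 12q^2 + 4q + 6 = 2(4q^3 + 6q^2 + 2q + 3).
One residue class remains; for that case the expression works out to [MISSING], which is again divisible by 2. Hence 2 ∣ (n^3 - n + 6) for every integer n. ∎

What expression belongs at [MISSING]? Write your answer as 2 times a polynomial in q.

2(4q^3 - q + 3)

Only n ≡ 0 (mod 2) is unaccounted for. Put n = 2q:
(2q)^3 - (2q) + 6 expands to 8q^3 - 2q + 6,
and factoring out 2 leaves 2(4q^3 - q + 3).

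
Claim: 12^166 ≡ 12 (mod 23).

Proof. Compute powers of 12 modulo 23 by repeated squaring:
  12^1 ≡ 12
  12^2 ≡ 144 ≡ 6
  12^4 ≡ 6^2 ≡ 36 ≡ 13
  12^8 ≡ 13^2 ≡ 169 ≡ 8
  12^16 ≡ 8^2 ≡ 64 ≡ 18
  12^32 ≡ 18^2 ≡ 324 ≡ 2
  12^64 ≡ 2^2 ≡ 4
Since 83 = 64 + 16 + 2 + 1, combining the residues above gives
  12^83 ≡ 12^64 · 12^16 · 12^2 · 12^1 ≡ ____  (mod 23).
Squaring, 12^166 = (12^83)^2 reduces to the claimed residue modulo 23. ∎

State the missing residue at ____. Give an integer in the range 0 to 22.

12^64 · 12^16 · 12^2 · 12^1 ≡ 4 · 18 · 6 · 12 = 5184.
5184 mod 23 = 9, so 12^83 ≡ 9 (mod 23).

9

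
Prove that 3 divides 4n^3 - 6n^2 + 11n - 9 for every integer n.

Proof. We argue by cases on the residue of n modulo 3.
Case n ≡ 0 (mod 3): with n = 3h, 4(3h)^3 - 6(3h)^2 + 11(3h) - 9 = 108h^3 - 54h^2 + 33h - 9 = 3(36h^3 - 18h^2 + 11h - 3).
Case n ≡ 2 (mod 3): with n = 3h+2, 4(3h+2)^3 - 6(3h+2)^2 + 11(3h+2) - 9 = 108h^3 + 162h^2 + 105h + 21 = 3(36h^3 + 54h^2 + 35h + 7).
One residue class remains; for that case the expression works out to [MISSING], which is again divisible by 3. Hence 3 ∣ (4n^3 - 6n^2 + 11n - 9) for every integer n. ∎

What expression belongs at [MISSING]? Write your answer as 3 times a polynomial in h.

The residues treated are {0, 2}, so the missing case is n ≡ 1 (mod 3); write n = 3h+1.
Then 4(3h+1)^3 - 6(3h+1)^2 + 11(3h+1) - 9 = 108h^3 + 54h^2 + 33h = 3(36h^3 + 18h^2 + 11h).

3(36h^3 + 18h^2 + 11h)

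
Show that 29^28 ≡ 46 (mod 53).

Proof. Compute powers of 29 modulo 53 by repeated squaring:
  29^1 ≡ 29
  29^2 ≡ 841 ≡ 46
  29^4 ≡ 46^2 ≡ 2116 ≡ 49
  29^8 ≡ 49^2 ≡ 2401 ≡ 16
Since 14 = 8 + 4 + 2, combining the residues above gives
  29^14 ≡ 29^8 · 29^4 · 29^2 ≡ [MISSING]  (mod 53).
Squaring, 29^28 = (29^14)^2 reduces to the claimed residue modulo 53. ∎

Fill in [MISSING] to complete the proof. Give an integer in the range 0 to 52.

24

29^8 · 29^4 · 29^2 ≡ 16 · 49 · 46 = 36064.
36064 mod 53 = 24, so 29^14 ≡ 24 (mod 53).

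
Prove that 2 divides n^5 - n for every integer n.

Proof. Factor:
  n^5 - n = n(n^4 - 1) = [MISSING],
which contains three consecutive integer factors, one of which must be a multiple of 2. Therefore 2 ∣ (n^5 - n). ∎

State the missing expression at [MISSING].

(n - 1)n(n + 1)(n^2 + 1)

n^4 - 1 = (n^2 - 1)(n^2 + 1), and n^2 - 1 = (n-1)(n+1).
So n(n^4 - 1) = (n - 1)n(n + 1)(n^2 + 1).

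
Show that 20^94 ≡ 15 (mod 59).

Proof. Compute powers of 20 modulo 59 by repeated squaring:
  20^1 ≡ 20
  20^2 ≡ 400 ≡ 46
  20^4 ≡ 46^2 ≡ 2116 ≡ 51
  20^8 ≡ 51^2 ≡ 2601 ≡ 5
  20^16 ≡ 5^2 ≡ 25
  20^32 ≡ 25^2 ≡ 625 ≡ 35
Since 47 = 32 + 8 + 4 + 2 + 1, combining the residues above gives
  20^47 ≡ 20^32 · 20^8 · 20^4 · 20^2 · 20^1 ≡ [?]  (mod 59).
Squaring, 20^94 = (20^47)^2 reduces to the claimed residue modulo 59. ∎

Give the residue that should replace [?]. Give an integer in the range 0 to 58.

29

Multiply the listed residues: 35 · 5 · 51 · 46 · 20 = 175 → 8925 → 410550 → 8211000.
Reducing modulo 59: 8211000 = 139169·59 + 29, so 20^47 ≡ 29.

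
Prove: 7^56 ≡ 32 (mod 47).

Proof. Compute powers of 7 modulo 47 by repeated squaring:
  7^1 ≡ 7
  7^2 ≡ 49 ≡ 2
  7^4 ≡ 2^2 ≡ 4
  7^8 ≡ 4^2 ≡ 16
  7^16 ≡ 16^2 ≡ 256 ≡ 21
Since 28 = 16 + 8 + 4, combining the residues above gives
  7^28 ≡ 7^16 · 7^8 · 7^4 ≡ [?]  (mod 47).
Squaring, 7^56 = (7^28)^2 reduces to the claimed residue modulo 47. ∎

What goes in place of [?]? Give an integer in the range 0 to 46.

Multiply the listed residues: 21 · 16 · 4 = 336 → 1344.
Reducing modulo 47: 1344 = 28·47 + 28, so 7^28 ≡ 28.

28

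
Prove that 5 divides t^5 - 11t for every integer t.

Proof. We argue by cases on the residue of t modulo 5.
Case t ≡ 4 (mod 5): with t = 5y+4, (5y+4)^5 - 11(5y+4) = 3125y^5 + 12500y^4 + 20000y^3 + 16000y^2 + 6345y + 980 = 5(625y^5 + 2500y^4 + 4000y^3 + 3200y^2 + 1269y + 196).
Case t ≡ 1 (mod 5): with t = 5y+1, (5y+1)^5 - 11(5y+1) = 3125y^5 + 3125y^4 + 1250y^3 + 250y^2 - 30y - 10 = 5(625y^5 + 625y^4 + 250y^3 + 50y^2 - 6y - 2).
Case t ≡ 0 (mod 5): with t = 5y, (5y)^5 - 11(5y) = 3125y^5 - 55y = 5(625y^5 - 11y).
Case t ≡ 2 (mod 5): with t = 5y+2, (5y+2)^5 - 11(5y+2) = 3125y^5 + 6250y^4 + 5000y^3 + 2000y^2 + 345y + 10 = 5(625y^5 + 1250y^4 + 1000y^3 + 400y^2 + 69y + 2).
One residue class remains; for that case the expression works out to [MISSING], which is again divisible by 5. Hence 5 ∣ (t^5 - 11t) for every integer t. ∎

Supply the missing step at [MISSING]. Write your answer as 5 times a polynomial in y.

5(625y^5 + 1875y^4 + 2250y^3 + 1350y^2 + 394y + 42)

The residues treated are {4, 1, 0, 2}, so the missing case is t ≡ 3 (mod 5); write t = 5y+3.
Then (5y+3)^5 - 11(5y+3) = 3125y^5 + 9375y^4 + 11250y^3 + 6750y^2 + 1970y + 210 = 5(625y^5 + 1875y^4 + 2250y^3 + 1350y^2 + 394y + 42).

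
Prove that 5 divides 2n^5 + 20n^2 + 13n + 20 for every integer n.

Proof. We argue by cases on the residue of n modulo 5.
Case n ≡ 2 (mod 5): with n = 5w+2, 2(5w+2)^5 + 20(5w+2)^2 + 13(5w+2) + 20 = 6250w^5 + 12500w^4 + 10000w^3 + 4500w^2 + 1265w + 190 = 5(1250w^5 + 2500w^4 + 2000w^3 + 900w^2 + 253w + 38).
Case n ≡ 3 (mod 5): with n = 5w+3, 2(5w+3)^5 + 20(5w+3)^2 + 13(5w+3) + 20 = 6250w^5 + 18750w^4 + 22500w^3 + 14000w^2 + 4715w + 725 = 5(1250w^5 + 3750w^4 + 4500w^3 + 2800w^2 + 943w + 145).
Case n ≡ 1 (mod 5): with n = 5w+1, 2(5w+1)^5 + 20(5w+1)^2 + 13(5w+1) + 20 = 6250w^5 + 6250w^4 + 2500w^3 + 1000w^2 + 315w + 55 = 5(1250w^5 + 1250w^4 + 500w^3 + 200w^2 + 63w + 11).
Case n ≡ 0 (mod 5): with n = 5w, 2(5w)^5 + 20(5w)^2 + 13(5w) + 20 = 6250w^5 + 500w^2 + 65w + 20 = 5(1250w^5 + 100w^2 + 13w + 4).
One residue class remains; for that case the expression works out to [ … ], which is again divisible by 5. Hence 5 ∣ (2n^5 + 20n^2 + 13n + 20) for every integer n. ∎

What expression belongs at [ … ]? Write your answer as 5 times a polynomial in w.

5(1250w^5 + 5000w^4 + 8000w^3 + 6500w^2 + 2733w + 488)

The residues treated are {2, 3, 1, 0}, so the missing case is n ≡ 4 (mod 5); write n = 5w+4.
Then 2(5w+4)^5 + 20(5w+4)^2 + 13(5w+4) + 20 = 6250w^5 + 25000w^4 + 40000w^3 + 32500w^2 + 13665w + 2440 = 5(1250w^5 + 5000w^4 + 8000w^3 + 6500w^2 + 2733w + 488).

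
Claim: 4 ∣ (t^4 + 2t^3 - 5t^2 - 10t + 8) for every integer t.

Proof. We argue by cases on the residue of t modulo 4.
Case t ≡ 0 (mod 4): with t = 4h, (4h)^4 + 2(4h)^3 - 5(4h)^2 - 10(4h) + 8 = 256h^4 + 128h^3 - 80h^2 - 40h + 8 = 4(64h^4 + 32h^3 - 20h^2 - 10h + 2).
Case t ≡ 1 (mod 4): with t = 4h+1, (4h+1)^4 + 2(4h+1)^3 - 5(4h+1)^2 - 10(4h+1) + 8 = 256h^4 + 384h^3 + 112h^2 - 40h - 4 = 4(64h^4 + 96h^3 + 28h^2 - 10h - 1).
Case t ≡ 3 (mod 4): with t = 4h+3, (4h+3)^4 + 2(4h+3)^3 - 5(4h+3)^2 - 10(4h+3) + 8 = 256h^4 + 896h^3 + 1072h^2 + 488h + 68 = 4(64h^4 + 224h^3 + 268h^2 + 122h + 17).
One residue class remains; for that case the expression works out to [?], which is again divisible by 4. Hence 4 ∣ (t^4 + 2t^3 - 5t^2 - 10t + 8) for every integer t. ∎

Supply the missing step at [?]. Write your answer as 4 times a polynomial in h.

The residues treated are {0, 1, 3}, so the missing case is t ≡ 2 (mod 4); write t = 4h+2.
Then (4h+2)^4 + 2(4h+2)^3 - 5(4h+2)^2 - 10(4h+2) + 8 = 256h^4 + 640h^3 + 496h^2 + 104h = 4(64h^4 + 160h^3 + 124h^2 + 26h).

4(64h^4 + 160h^3 + 124h^2 + 26h)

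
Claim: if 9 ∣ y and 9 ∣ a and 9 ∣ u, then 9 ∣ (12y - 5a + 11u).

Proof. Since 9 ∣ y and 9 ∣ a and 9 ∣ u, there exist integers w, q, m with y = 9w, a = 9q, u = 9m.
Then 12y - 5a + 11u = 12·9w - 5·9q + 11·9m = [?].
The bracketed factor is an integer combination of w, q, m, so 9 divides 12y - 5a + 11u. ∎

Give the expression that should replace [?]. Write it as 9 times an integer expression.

Each term has a factor of 9: 12·9w - 5·9q + 11·9m = 9·(11m - 5q + 12w).
Since 11m - 5q + 12w is an integer, 9 ∣ (12y - 5a + 11u).

9(11m - 5q + 12w)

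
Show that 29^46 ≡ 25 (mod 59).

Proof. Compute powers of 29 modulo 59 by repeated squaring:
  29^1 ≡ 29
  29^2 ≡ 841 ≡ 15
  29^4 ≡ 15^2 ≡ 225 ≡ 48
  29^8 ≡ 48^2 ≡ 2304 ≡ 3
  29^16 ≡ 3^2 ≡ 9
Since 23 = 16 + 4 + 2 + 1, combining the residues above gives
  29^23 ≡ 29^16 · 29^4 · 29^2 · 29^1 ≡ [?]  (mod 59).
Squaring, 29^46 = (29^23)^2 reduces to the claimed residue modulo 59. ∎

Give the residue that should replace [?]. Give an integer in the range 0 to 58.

5

Multiply the listed residues: 9 · 48 · 15 · 29 = 432 → 6480 → 187920.
Reducing modulo 59: 187920 = 3185·59 + 5, so 29^23 ≡ 5.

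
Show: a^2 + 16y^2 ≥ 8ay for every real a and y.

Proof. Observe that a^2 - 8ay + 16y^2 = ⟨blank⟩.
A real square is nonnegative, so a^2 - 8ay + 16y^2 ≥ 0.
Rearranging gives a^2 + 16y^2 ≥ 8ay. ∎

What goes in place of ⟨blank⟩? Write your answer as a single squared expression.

(a - 4y)^2

The leading and trailing coefficients are 1^2 and 4^2, and 8 = 2·1·4, so the trinomial is (a - 4y)^2.
Hence a^2 - 8ay + 16y^2 ≥ 0.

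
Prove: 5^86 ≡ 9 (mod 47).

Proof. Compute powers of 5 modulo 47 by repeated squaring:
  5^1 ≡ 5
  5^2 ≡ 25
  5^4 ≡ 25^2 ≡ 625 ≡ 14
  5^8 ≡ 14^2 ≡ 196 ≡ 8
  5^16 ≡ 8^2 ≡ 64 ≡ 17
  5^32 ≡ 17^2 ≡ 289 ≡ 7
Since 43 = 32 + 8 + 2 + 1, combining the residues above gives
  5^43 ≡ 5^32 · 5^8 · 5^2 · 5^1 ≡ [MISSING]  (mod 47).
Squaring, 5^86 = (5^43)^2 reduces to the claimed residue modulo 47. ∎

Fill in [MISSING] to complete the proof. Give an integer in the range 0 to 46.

44

Multiply the listed residues: 7 · 8 · 25 · 5 = 56 → 1400 → 7000.
Reducing modulo 47: 7000 = 148·47 + 44, so 5^43 ≡ 44.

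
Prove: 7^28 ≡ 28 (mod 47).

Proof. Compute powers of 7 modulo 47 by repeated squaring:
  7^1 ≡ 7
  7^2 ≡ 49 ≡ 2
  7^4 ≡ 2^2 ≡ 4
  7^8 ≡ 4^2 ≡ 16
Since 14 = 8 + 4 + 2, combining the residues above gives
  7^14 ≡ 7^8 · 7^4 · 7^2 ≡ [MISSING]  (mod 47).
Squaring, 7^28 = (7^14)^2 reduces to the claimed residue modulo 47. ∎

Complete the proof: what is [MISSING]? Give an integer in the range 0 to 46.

7^8 · 7^4 · 7^2 ≡ 16 · 4 · 2 = 128.
128 mod 47 = 34, so 7^14 ≡ 34 (mod 47).

34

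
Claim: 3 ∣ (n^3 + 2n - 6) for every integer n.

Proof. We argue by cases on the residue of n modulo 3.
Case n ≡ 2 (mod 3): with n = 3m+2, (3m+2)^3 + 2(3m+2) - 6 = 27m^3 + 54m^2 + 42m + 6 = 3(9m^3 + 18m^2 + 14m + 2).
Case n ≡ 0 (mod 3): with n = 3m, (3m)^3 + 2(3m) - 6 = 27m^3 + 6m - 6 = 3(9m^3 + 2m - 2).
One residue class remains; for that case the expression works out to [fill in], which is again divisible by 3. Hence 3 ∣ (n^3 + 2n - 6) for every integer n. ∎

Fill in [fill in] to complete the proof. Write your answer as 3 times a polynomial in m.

3(9m^3 + 9m^2 + 5m - 1)

The residues treated are {2, 0}, so the missing case is n ≡ 1 (mod 3); write n = 3m+1.
Then (3m+1)^3 + 2(3m+1) - 6 = 27m^3 + 27m^2 + 15m - 3 = 3(9m^3 + 9m^2 + 5m - 1).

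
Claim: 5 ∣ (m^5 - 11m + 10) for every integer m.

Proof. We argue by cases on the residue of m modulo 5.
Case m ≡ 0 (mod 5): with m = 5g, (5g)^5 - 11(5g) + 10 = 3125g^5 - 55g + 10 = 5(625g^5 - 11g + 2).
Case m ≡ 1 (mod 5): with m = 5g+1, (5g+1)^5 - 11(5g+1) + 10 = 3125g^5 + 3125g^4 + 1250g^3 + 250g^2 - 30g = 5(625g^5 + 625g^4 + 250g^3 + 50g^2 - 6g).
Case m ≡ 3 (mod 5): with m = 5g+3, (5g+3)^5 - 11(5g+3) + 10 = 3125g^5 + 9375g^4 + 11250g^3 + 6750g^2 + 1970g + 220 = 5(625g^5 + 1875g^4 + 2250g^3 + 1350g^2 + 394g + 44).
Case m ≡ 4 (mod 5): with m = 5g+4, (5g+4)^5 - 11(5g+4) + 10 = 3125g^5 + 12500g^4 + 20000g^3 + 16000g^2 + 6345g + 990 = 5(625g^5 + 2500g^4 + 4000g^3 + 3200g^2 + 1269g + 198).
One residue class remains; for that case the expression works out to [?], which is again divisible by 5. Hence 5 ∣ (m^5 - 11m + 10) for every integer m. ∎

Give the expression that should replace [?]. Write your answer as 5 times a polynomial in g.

Only m ≡ 2 (mod 5) is unaccounted for. Put m = 5g+2:
(5g+2)^5 - 11(5g+2) + 10 expands to 3125g^5 + 6250g^4 + 5000g^3 + 2000g^2 + 345g + 20,
and factoring out 5 leaves 5(625g^5 + 1250g^4 + 1000g^3 + 400g^2 + 69g + 4).

5(625g^5 + 1250g^4 + 1000g^3 + 400g^2 + 69g + 4)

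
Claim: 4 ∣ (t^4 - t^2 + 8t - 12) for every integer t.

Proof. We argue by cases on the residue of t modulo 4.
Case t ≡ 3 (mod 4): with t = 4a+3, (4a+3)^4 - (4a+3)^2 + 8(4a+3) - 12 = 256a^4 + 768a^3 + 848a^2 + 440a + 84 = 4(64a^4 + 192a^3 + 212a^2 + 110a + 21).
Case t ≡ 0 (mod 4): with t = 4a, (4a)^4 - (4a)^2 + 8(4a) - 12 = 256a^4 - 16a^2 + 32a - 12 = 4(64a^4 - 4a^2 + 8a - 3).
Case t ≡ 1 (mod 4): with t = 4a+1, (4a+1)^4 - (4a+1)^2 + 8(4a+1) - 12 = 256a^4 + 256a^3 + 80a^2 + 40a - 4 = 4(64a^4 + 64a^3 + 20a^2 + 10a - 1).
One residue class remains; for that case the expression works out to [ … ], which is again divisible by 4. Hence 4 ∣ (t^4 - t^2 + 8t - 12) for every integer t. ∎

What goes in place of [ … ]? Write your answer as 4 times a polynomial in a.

4(64a^4 + 128a^3 + 92a^2 + 36a + 4)

Only t ≡ 2 (mod 4) is unaccounted for. Put t = 4a+2:
(4a+2)^4 - (4a+2)^2 + 8(4a+2) - 12 expands to 256a^4 + 512a^3 + 368a^2 + 144a + 16,
and factoring out 4 leaves 4(64a^4 + 128a^3 + 92a^2 + 36a + 4).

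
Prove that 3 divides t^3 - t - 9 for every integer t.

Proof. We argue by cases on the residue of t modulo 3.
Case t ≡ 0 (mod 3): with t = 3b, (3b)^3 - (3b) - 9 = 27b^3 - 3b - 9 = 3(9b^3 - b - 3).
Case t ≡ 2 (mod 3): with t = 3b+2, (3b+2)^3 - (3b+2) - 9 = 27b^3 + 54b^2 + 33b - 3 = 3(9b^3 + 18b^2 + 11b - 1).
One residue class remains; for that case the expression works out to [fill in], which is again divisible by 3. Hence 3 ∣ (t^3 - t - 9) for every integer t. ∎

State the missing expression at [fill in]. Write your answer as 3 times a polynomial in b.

Only t ≡ 1 (mod 3) is unaccounted for. Put t = 3b+1:
(3b+1)^3 - (3b+1) - 9 expands to 27b^3 + 27b^2 + 6b - 9,
and factoring out 3 leaves 3(9b^3 + 9b^2 + 2b - 3).

3(9b^3 + 9b^2 + 2b - 3)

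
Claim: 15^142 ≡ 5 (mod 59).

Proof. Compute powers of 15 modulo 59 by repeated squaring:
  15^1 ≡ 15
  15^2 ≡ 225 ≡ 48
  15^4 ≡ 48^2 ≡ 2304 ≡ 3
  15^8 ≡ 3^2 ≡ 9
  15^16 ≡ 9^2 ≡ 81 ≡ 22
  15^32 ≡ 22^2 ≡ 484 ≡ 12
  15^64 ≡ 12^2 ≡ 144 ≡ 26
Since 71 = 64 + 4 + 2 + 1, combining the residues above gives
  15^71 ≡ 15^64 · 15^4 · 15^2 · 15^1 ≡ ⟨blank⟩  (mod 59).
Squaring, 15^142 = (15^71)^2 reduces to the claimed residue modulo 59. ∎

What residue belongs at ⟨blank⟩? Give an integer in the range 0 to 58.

51

15^64 · 15^4 · 15^2 · 15^1 ≡ 26 · 3 · 48 · 15 = 56160.
56160 mod 59 = 51, so 15^71 ≡ 51 (mod 59).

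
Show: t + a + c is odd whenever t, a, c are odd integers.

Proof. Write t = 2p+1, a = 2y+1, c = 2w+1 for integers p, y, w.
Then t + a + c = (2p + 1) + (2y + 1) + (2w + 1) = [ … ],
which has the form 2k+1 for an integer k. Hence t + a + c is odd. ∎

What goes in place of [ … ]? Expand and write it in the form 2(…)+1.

2(p + w + y + 1) + 1

Expanding: (2p + 1) + (2y + 1) + (2w + 1) = 2p + 2w + 2y + 3.
Every term except the constant is even, so this is 2(p + w + y + 1) + 1,
and p + w + y + 1 ∈ ℤ gives the required form.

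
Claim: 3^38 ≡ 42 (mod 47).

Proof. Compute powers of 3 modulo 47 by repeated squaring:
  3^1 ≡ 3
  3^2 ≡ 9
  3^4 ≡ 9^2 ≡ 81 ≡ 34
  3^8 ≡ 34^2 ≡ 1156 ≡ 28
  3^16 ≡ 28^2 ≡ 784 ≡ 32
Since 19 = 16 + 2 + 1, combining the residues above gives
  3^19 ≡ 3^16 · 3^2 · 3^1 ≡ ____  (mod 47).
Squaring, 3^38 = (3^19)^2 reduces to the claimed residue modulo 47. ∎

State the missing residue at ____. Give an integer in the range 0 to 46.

3^16 · 3^2 · 3^1 ≡ 32 · 9 · 3 = 864.
864 mod 47 = 18, so 3^19 ≡ 18 (mod 47).

18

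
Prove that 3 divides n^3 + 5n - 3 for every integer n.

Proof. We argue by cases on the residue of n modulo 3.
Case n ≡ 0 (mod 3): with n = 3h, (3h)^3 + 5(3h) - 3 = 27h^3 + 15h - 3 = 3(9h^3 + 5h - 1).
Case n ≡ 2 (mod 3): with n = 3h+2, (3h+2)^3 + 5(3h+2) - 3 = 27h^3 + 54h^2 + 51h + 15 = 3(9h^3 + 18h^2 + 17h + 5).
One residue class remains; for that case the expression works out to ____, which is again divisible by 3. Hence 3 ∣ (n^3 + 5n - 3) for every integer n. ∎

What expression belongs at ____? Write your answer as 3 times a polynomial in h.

The residues treated are {0, 2}, so the missing case is n ≡ 1 (mod 3); write n = 3h+1.
Then (3h+1)^3 + 5(3h+1) - 3 = 27h^3 + 27h^2 + 24h + 3 = 3(9h^3 + 9h^2 + 8h + 1).

3(9h^3 + 9h^2 + 8h + 1)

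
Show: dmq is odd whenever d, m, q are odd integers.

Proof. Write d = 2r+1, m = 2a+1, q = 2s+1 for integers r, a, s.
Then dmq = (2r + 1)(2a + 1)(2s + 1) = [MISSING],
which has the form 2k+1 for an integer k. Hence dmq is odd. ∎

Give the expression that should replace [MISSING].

(2r + 1)(2a + 1)(2s + 1) = 8ars + 4ar + 4as + 2a + 4rs + 2r + 2s + 1
= 2(4ars + 2ar + 2as + a + 2rs + r + s) + 1.
Since 4ars + 2ar + 2as + a + 2rs + r + s is an integer, the product is of the form 2k+1 for an integer k.

2(4ars + 2ar + 2as + a + 2rs + r + s) + 1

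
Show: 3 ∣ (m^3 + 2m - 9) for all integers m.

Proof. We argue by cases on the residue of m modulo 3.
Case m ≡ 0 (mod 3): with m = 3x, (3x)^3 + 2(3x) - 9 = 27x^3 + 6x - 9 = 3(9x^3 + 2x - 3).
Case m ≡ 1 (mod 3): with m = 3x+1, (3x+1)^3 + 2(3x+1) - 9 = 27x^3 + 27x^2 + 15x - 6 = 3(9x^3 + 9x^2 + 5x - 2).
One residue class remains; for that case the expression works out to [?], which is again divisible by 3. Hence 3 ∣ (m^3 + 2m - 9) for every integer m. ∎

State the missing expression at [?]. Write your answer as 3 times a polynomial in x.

Only m ≡ 2 (mod 3) is unaccounted for. Put m = 3x+2:
(3x+2)^3 + 2(3x+2) - 9 expands to 27x^3 + 54x^2 + 42x + 3,
and factoring out 3 leaves 3(9x^3 + 18x^2 + 14x + 1).

3(9x^3 + 18x^2 + 14x + 1)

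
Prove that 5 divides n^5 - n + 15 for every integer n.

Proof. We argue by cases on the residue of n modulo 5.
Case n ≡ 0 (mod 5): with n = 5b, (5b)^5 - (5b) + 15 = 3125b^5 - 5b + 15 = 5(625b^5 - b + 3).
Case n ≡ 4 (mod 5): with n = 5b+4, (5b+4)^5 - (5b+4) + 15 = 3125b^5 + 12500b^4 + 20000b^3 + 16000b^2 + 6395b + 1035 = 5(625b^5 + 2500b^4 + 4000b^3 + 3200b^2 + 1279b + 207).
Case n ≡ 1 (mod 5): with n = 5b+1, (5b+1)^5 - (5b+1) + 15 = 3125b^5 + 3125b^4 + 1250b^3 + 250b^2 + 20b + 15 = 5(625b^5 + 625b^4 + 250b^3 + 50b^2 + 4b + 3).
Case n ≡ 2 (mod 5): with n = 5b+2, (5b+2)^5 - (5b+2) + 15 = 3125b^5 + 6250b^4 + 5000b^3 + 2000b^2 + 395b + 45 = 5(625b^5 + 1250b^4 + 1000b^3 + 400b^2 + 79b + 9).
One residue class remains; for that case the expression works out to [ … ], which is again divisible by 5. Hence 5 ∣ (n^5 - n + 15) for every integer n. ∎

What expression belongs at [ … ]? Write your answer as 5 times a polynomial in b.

Only n ≡ 3 (mod 5) is unaccounted for. Put n = 5b+3:
(5b+3)^5 - (5b+3) + 15 expands to 3125b^5 + 9375b^4 + 11250b^3 + 6750b^2 + 2020b + 255,
and factoring out 5 leaves 5(625b^5 + 1875b^4 + 2250b^3 + 1350b^2 + 404b + 51).

5(625b^5 + 1875b^4 + 2250b^3 + 1350b^2 + 404b + 51)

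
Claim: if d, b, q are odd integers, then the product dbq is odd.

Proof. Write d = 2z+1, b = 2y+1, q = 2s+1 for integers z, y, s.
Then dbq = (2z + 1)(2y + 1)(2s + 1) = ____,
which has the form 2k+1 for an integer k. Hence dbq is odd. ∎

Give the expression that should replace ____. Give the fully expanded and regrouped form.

Expanding: (2z + 1)(2y + 1)(2s + 1) = 8syz + 4sy + 4sz + 2s + 4yz + 2y + 2z + 1.
Every term except the constant is even, so this is 2(4syz + 2sy + 2sz + s + 2yz + y + z) + 1,
and 4syz + 2sy + 2sz + s + 2yz + y + z ∈ ℤ gives the required form.

2(4syz + 2sy + 2sz + s + 2yz + y + z) + 1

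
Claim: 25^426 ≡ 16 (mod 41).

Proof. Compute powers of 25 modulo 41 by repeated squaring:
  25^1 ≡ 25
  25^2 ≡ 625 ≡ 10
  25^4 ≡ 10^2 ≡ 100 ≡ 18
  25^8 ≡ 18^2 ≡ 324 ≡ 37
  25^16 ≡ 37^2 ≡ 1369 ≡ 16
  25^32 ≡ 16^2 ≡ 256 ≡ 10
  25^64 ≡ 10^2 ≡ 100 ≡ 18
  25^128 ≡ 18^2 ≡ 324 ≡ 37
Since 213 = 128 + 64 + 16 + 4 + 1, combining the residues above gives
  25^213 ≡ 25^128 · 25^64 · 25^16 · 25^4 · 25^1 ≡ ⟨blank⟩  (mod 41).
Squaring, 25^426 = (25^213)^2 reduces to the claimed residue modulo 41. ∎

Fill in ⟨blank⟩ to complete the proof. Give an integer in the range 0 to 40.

4

25^128 · 25^64 · 25^16 · 25^4 · 25^1 ≡ 37 · 18 · 16 · 18 · 25 = 4795200.
4795200 mod 41 = 4, so 25^213 ≡ 4 (mod 41).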